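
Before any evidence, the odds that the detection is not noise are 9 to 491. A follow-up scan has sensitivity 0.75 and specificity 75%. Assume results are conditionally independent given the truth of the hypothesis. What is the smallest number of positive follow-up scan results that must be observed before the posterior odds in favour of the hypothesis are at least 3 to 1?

5

Prior odds = 9/491.
False-positive rate = 1 − 0.75 = 0.25; likelihood ratio of a positive = 0.75/0.25 = 3.
Target odds = 3.
Require 3ⁿ ≥ 3 ÷ (9/491) = 491/3.
3⁴ = 81 falls short of 491/3 but 3⁵ = 243 reaches it, so n = 5.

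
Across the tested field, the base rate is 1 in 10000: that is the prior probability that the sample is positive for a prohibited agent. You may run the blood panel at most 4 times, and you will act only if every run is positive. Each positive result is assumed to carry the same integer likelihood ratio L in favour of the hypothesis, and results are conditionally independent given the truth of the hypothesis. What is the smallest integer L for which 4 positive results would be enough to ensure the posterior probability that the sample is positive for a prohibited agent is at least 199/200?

Prior odds = 0.0001/0.9999 = 1/9999.
Target odds = 0.995/0.005 = 199.
Need L⁴ ≥ 199 ÷ (1/9999) = 1989801.
37⁴ = 1874161 < 1989801 ≤ 2085136 = 38⁴, so L = 38.

38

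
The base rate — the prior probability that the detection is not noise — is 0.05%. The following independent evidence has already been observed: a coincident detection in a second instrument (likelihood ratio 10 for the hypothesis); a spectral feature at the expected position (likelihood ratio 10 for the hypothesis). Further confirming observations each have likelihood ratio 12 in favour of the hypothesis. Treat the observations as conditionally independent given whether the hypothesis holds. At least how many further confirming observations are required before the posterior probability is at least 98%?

3

Prior odds = 0.0005/0.9995 = 1/1999.
Combined Bayes factor of the evidence already in hand = 10 × 10 = 100.
Odds after that evidence = (1/1999) × 100 = 100/1999.
Target odds = 0.98/0.02 = 49.
Need 12ⁿ ≥ 49 ÷ (100/1999) = 979.51.
12² = 144 falls short of 979.51 but 12³ = 1728 reaches it, so n = 3.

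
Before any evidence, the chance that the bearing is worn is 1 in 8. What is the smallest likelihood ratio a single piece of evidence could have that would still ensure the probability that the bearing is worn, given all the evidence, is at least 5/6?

35

Prior odds = 0.125/0.875 = 1/7.
Target odds = (5/6)/(1/6) = 5.
Required Bayes factor = 5 ÷ (1/7) = 35.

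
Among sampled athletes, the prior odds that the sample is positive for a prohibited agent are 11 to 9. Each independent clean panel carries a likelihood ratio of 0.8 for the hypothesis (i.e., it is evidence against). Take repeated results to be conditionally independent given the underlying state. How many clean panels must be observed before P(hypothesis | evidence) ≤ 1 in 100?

Prior odds = 11/9.
Likelihood ratio per clean panel = 0.8.
Target odds: 0.01 ÷ 0.99 = 1/99.
Need (11/9) × 0.8ⁿ ≤ 1/99, i.e. 0.8ⁿ ≤ 1/121.
0.8²¹ ≈0.00922337 is still above 1/121 but 0.8²² ≈0.0073787 is at or below it, so n = 22.

22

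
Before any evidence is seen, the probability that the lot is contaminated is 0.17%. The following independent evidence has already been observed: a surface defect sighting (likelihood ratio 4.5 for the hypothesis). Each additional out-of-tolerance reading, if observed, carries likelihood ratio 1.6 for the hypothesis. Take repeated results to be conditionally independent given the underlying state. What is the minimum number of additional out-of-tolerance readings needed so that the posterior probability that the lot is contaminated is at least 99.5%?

22

Prior odds = 0.0017/0.9983 = 17/9983.
Bayes factor of the evidence already in hand = 4.5.
Odds after that evidence = (17/9983) × 4.5 = 153/19966.
Target odds = 0.995/0.005 = 199.
Need 1.6ⁿ ≥ 199 ÷ (153/19966) = 3973234/153.
1.6²¹ ≈19342.8 falls short of 3973234/153 but 1.6²² ≈30948.5 reaches it, so n = 22.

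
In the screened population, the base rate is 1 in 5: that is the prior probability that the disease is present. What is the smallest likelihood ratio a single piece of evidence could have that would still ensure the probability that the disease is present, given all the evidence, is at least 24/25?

96

Prior odds = 0.2/0.8 = 0.25.
Target odds = 0.96/0.04 = 24.
Required Bayes factor = 24 ÷ 0.25 = 96.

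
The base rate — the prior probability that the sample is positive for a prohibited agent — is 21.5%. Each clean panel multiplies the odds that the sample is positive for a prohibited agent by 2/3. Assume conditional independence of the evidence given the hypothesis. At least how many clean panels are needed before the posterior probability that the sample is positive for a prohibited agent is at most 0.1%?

14

Prior odds: 0.215 ÷ 0.785 = 43/157.
Likelihood ratio per clean panel = 2/3.
Target posterior odds = 0.001/0.999 = 1/999.
Require (2/3)ⁿ ≤ 1/999 ÷ (43/157) = 157/42957.
(2/3)¹³ = 8192/1594323 is still above 157/42957 but (2/3)¹⁴ = 16384/4782969 is at or below it, so n = 14.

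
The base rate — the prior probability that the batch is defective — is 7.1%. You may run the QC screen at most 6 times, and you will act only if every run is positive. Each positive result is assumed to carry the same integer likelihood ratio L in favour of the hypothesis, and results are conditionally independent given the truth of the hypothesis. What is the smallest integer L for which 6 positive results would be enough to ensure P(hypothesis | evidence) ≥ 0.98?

3

Prior odds = 0.071/0.929 = 71/929.
Target odds = 0.98/0.02 = 49.
Need L⁶ ≥ 49 ÷ (71/929) = 45521/71.
2⁶ = 64 < 45521/71 ≤ 729 = 3⁶, so L = 3.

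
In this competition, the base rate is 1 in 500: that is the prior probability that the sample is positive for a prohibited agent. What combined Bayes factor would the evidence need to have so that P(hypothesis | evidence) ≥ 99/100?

Prior odds = 0.002/0.998 = 1/499.
Target odds = 0.99/0.01 = 99.
Required Bayes factor = 99 ÷ (1/499) = 49401.

49401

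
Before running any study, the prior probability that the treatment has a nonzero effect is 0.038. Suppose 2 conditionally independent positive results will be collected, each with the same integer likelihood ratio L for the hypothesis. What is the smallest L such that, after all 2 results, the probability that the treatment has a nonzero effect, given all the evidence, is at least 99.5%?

71

Prior odds = 0.038/0.962 = 19/481.
Target odds = 0.995/0.005 = 199.
Need L² ≥ 199 ÷ (19/481) = 95719/19.
70² = 4900 < 95719/19 ≤ 5041 = 71², so L = 71.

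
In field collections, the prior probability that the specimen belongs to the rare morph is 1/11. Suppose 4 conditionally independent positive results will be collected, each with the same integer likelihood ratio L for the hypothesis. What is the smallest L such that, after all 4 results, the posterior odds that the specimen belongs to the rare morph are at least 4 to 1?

3

Prior odds = (1/11)/(10/11) = 0.1.
Target odds = 4.
Need L⁴ ≥ 4 ÷ 0.1 = 40.
2⁴ = 16 < 40 ≤ 81 = 3⁴, so L = 3.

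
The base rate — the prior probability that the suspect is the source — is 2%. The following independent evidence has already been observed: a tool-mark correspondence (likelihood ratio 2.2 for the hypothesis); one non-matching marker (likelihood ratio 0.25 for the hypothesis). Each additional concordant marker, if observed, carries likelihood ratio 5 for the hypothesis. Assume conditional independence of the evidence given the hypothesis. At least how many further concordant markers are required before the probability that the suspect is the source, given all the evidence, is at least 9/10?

Prior odds = 0.02/0.98 = 1/49.
Combined Bayes factor of the evidence already in hand = 2.2 × 0.25 = 0.55.
Odds after that evidence = (1/49) × 0.55 = 11/980.
Target odds = 0.9/0.1 = 9.
Need 5ⁿ ≥ 9 ÷ (11/980) = 8820/11.
5⁴ = 625 falls short of 8820/11 but 5⁵ = 3125 reaches it, so n = 5.

5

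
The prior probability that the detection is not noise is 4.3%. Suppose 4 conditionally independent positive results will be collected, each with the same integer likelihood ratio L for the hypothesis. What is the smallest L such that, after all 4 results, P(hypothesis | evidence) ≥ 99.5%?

Prior odds = 0.043/0.957 = 43/957.
Target odds = 0.995/0.005 = 199.
Need L⁴ ≥ 199 ÷ (43/957) = 190443/43.
8⁴ = 4096 < 190443/43 ≤ 6561 = 9⁴, so L = 9.

9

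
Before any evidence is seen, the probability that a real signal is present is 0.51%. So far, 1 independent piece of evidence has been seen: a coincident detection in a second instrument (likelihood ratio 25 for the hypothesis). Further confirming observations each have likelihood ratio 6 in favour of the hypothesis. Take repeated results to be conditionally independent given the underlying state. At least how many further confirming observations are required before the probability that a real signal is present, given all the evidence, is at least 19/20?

3

Prior odds = 0.0051/0.9949 = 51/9949.
Bayes factor of the evidence already in hand = 25.
Odds after that evidence = (51/9949) × 25 = 1275/9949.
Target odds = 0.95/0.05 = 19.
Need 6ⁿ ≥ 19 ÷ (1275/9949) = 189031/1275.
6² = 36 falls short of 189031/1275 but 6³ = 216 reaches it, so n = 3.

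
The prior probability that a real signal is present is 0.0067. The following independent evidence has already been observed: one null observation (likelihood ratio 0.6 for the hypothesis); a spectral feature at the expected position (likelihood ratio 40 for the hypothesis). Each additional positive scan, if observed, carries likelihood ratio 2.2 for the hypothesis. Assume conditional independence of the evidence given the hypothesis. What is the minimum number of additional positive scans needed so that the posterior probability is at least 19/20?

Prior odds = 0.0067/0.9933 = 67/9933.
Combined Bayes factor of the evidence already in hand = 0.6 × 40 = 24.
Odds after that evidence = (67/9933) × 24 = 536/3311.
Target odds = 0.95/0.05 = 19.
Need 2.2ⁿ ≥ 19 ÷ (536/3311) = 62909/536.
2.2⁶ = 1771561/15625 falls short of 62909/536 but 2.2⁷ = 19487171/78125 reaches it, so n = 7.

7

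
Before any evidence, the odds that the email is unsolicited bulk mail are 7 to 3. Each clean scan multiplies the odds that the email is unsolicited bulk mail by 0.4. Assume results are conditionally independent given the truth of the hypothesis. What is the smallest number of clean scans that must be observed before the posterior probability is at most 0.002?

8

Prior odds = 7/3.
Likelihood ratio per clean scan = 0.4.
Target odds: 0.002 ÷ 0.998 = 1/499.
Need (7/3) × 0.4ⁿ ≤ 1/499, i.e. 0.4ⁿ ≤ 3/3493.
0.4⁷ = 128/78125 is still above 3/3493 but 0.4⁸ = 256/390625 is at or below it, so n = 8.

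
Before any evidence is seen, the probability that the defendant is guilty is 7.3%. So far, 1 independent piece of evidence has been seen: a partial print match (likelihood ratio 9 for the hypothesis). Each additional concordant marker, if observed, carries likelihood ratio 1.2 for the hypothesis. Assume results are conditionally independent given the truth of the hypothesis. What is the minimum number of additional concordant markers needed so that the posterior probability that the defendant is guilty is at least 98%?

Prior odds = 0.073/0.927 = 73/927.
Bayes factor of the evidence already in hand = 9.
Odds after that evidence = (73/927) × 9 = 73/103.
Target odds = 0.98/0.02 = 49.
Need 1.2ⁿ ≥ 49 ÷ (73/103) = 5047/73.
1.2²³ ≈66.2474 falls short of 5047/73 but 1.2²⁴ ≈79.4968 reaches it, so n = 24.

24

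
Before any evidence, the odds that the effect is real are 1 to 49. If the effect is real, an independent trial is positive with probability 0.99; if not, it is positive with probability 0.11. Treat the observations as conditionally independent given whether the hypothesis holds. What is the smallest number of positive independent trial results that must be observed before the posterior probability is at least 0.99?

4

Prior odds = 1/49.
Likelihood ratio of a positive = 0.99/0.11 = 9.
Target odds: 0.99 ÷ 0.01 = 99.
Need (1/49) × 9ⁿ ≥ 99, i.e. 9ⁿ ≥ 4851.
9³ = 729 falls short of 4851 but 9⁴ = 6561 reaches it, so n = 4.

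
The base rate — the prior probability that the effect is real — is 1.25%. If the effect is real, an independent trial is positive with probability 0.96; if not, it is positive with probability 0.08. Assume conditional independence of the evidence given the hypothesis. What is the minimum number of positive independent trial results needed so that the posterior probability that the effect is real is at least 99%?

Prior odds: 0.0125 ÷ 0.9875 = 1/79.
Likelihood ratio of a positive = 0.96/0.08 = 12.
Target odds: 0.99 ÷ 0.01 = 99.
Need (1/79) × 12ⁿ ≥ 99, i.e. 12ⁿ ≥ 7821.
12³ = 1728 falls short of 7821 but 12⁴ = 20736 reaches it, so n = 4.

4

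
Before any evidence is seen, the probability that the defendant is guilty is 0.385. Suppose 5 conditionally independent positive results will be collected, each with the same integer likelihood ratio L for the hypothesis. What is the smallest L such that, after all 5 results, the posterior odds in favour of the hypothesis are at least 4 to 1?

2

Prior odds = 0.385/0.615 = 77/123.
Target odds = 4.
Need L⁵ ≥ 4 ÷ (77/123) = 492/77.
1⁵ = 1 < 492/77 ≤ 32 = 2⁵, so L = 2.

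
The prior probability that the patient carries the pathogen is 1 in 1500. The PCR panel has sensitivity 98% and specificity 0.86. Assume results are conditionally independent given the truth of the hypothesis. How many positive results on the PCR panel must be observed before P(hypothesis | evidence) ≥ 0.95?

Prior odds = (1/1500)/(1499/1500) = 1/1499.
False-positive rate = 1 − 0.86 = 0.14; likelihood ratio of a positive = 0.98/0.14 = 7.
Target odds: 0.95 ÷ 0.05 = 19.
Require 7ⁿ ≥ 19 ÷ (1/1499) = 28481.
7⁵ = 16807 falls short of 28481 but 7⁶ = 117649 reaches it, so n = 6.

6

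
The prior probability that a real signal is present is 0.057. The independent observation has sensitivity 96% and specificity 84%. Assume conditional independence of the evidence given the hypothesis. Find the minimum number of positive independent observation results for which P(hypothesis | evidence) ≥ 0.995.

Prior odds = 0.057/0.943 = 57/943.
False-positive rate = 1 − 0.84 = 0.16; likelihood ratio of a positive = 0.96/0.16 = 6.
Target posterior odds = 0.995/0.005 = 199.
Need (57/943) × 6ⁿ ≥ 199, i.e. 6ⁿ ≥ 187657/57.
6⁴ = 1296 falls short of 187657/57 but 6⁵ = 7776 reaches it, so n = 5.

5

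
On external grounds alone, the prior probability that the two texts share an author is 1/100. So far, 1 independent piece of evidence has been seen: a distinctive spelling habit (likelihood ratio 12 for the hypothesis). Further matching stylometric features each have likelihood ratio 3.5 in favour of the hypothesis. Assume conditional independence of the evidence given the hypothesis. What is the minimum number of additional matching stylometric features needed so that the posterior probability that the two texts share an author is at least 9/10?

4

Prior odds = 0.01/0.99 = 1/99.
Bayes factor of the evidence already in hand = 12.
Odds after that evidence = (1/99) × 12 = 4/33.
Target odds = 0.9/0.1 = 9.
Need 3.5ⁿ ≥ 9 ÷ (4/33) = 74.25.
3.5³ = 42.875 falls short of 74.25 but 3.5⁴ = 150.0625 reaches it, so n = 4.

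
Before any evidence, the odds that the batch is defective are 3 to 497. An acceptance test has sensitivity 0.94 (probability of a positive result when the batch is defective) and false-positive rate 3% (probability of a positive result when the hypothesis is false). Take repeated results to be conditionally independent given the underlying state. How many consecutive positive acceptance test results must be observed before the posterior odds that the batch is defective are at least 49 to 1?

Prior odds = 3/497.
Likelihood ratio of a positive result = 0.94/0.03 = 94/3.
Target odds = 49.
Need (3/497) × (94/3)ⁿ ≥ 49, i.e. (94/3)ⁿ ≥ 24353/3.
(94/3)² = 8836/9 falls short of 24353/3 but (94/3)³ = 830584/27 reaches it, so n = 3.

3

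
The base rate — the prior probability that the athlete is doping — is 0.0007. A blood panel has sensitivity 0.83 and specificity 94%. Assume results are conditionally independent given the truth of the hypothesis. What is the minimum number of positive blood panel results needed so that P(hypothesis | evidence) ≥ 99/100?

5

Prior odds: 0.0007 ÷ 0.9993 = 7/9993.
False-positive rate = 1 − 0.94 = 0.06; likelihood ratio of a positive = 0.83/0.06 = 83/6.
Target posterior odds = 0.99/0.01 = 99.
Need (7/9993) × (83/6)ⁿ ≥ 99, i.e. (83/6)ⁿ ≥ 989307/7.
(83/6)⁴ = 47458321/1296 falls short of 989307/7 but (83/6)⁵ ≈506564 reaches it, so n = 5.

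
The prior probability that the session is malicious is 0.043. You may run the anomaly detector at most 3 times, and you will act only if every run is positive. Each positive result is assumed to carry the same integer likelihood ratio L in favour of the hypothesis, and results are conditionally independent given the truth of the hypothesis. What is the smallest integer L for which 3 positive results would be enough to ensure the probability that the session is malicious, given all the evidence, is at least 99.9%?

29

Prior odds = 0.043/0.957 = 43/957.
Target odds = 0.999/0.001 = 999.
Need L³ ≥ 999 ÷ (43/957) = 956043/43.
28³ = 21952 < 956043/43 ≤ 24389 = 29³, so L = 29.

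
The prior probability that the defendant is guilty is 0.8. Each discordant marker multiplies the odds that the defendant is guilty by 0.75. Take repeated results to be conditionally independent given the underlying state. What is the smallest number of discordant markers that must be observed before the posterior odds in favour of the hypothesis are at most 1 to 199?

24

Prior odds: 0.8 ÷ 0.2 = 4.
Likelihood ratio per discordant marker = 0.75.
Target odds = 1/199.
Need 4 × 0.75ⁿ ≤ 1/199, i.e. 0.75ⁿ ≤ 1/796.
0.75²³ ≈0.00133786 is still above 1/796 but 0.75²⁴ ≈0.00100339 is at or below it, so n = 24.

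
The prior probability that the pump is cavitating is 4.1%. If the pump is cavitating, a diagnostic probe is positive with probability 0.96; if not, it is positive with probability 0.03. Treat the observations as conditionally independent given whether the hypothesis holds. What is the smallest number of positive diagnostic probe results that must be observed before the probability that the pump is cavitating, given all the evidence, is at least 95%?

Prior odds: 0.041 ÷ 0.959 = 41/959.
Likelihood ratio of a positive = 0.96/0.03 = 32.
Target posterior odds = 0.95/0.05 = 19.
Need (41/959) × 32ⁿ ≥ 19, i.e. 32ⁿ ≥ 18221/41.
32¹ = 32 falls short of 18221/41 but 32² = 1024 reaches it, so n = 2.

2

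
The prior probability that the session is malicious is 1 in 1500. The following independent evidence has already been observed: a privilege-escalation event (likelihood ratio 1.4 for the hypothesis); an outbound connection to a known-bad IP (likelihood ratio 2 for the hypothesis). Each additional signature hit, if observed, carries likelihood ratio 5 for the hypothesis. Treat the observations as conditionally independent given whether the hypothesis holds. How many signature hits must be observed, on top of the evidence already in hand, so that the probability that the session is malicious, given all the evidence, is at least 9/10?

Prior odds = (1/1500)/(1499/1500) = 1/1499.
Combined Bayes factor of the evidence already in hand = 1.4 × 2 = 2.8.
Odds after that evidence = (1/1499) × 2.8 = 14/7495.
Target odds = 0.9/0.1 = 9.
Need 5ⁿ ≥ 9 ÷ (14/7495) = 67455/14.
5⁵ = 3125 falls short of 67455/14 but 5⁶ = 15625 reaches it, so n = 6.

6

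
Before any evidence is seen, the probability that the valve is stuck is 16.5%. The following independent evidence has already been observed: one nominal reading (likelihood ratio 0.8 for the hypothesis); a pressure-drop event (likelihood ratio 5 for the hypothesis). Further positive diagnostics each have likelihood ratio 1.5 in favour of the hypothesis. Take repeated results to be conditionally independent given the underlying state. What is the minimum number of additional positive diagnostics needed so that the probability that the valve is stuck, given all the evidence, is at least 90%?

Prior odds = 0.165/0.835 = 33/167.
Combined Bayes factor of the evidence already in hand = 0.8 × 5 = 4.
Odds after that evidence = (33/167) × 4 = 132/167.
Target odds = 0.9/0.1 = 9.
Need 1.5ⁿ ≥ 9 ÷ (132/167) = 501/44.
1.5⁵ = 7.59375 falls short of 501/44 but 1.5⁶ = 11.390625 reaches it, so n = 6.

6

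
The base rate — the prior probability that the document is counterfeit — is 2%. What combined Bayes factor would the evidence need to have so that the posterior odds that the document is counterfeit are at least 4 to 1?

196

Prior odds = 0.02/0.98 = 1/49.
Target odds = 4.
Required Bayes factor = 4 ÷ (1/49) = 196.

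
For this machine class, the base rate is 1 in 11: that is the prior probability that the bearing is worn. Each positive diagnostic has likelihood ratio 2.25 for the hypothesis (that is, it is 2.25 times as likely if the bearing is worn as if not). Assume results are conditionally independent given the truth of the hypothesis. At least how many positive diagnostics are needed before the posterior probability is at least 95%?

7

Prior odds = (1/11)/(10/11) = 0.1.
Likelihood ratio per positive diagnostic = 2.25.
Target odds: 0.95 ÷ 0.05 = 19.
Require 2.25ⁿ ≥ 19 ÷ 0.1 = 190.
2.25⁶ = 531441/4096 falls short of 190 but 2.25⁷ = 4782969/16384 reaches it, so n = 7.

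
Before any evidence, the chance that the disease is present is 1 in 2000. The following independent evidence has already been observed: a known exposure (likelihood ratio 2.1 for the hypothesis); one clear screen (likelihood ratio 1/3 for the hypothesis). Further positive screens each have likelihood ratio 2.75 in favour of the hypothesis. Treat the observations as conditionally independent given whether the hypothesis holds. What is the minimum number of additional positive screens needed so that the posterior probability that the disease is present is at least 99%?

13

Prior odds = 0.0005/0.9995 = 1/1999.
Combined Bayes factor of the evidence already in hand = 2.1 × (1/3) = 0.7.
Odds after that evidence = (1/1999) × 0.7 = 7/19990.
Target odds = 0.99/0.01 = 99.
Need 2.75ⁿ ≥ 99 ÷ (7/19990) = 1979010/7.
2.75¹² ≈187065 falls short of 1979010/7 but 2.75¹³ ≈514428 reaches it, so n = 13.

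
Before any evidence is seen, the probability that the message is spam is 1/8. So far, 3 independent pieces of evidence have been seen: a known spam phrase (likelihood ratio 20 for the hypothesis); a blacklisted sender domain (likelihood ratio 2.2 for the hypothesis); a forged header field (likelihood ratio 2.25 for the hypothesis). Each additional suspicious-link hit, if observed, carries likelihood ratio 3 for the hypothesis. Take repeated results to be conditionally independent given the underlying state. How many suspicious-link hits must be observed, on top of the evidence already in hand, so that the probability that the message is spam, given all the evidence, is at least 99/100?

Prior odds = 0.125/0.875 = 1/7.
Combined Bayes factor of the evidence already in hand = 20 × 2.2 × 2.25 = 99.
Odds after that evidence = (1/7) × 99 = 99/7.
Target odds = 0.99/0.01 = 99.
Need 3ⁿ ≥ 99 ÷ (99/7) = 7.
3¹ = 3 falls short of 7 but 3² = 9 reaches it, so n = 2.

2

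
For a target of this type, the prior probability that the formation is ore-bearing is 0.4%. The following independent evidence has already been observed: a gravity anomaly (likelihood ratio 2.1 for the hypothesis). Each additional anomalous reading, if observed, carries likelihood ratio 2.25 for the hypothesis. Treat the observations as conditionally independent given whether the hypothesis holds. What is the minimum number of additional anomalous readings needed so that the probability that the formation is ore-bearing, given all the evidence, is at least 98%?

11

Prior odds = 0.004/0.996 = 1/249.
Bayes factor of the evidence already in hand = 2.1.
Odds after that evidence = (1/249) × 2.1 = 7/830.
Target odds = 0.98/0.02 = 49.
Need 2.25ⁿ ≥ 49 ÷ (7/830) = 5810.
2.25¹⁰ ≈3325.26 falls short of 5810 but 2.25¹¹ ≈7481.83 reaches it, so n = 11.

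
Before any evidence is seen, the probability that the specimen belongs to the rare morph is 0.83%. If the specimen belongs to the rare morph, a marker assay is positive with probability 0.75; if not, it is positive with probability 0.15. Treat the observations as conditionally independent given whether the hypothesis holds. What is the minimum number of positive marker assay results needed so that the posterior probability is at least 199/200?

7

Prior odds: 0.0083 ÷ 0.9917 = 83/9917.
Likelihood ratio of a positive = 0.75/0.15 = 5.
Target posterior odds = 0.995/0.005 = 199.
Need (83/9917) × 5ⁿ ≥ 199, i.e. 5ⁿ ≥ 1973483/83.
5⁶ = 15625 falls short of 1973483/83 but 5⁷ = 78125 reaches it, so n = 7.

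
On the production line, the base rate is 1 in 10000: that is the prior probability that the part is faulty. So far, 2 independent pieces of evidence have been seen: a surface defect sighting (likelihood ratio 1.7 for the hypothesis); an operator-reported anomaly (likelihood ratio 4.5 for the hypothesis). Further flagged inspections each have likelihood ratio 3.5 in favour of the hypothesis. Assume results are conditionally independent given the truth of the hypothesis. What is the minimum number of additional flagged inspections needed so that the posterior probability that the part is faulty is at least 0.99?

Prior odds = 0.0001/0.9999 = 1/9999.
Combined Bayes factor of the evidence already in hand = 1.7 × 4.5 = 7.65.
Odds after that evidence = (1/9999) × 7.65 = 17/22220.
Target odds = 0.99/0.01 = 99.
Need 3.5ⁿ ≥ 99 ÷ (17/22220) = 2199780/17.
3.5⁹ = 40353607/512 falls short of 2199780/17 but 3.5¹⁰ = 282475249/1024 reaches it, so n = 10.

10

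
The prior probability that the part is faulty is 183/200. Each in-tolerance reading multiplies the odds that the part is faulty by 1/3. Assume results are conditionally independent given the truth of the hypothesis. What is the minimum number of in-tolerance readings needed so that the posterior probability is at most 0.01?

Prior odds = 0.915/0.085 = 183/17.
Likelihood ratio per in-tolerance reading = 1/3.
Target posterior odds = 0.01/0.99 = 1/99.
Require (1/3)ⁿ ≤ 1/99 ÷ (183/17) = 17/18117.
(1/3)⁶ = 1/729 is still above 17/18117 but (1/3)⁷ = 1/2187 is at or below it, so n = 7.

7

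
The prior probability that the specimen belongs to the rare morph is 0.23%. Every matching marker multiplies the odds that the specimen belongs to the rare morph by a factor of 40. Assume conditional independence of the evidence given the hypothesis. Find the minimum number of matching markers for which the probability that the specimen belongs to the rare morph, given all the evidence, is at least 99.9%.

4

Prior odds = 0.0023/0.9977 = 23/9977.
Likelihood ratio per matching marker = 40.
Target odds: 0.999 ÷ 0.001 = 999.
Need (23/9977) × 40ⁿ ≥ 999, i.e. 40ⁿ ≥ 9967023/23.
40³ = 64000 falls short of 9967023/23 but 40⁴ = 2560000 reaches it, so n = 4.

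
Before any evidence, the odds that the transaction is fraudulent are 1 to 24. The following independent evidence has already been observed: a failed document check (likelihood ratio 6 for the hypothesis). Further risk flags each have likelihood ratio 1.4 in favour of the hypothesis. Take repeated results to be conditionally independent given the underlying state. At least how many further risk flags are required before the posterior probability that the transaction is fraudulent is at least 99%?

18

Prior odds = 1/24.
Bayes factor of the evidence already in hand = 6.
Odds after that evidence = (1/24) × 6 = 0.25.
Target odds = 0.99/0.01 = 99.
Need 1.4ⁿ ≥ 99 ÷ 0.25 = 396.
1.4¹⁷ ≈304.913 falls short of 396 but 1.4¹⁸ ≈426.879 reaches it, so n = 18.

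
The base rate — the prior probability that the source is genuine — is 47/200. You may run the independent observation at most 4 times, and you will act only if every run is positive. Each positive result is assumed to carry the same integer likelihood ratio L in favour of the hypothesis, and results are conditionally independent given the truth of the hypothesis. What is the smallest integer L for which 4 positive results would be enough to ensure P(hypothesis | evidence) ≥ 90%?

3

Prior odds = 0.235/0.765 = 47/153.
Target odds = 0.9/0.1 = 9.
Need L⁴ ≥ 9 ÷ (47/153) = 1377/47.
2⁴ = 16 < 1377/47 ≤ 81 = 3⁴, so L = 3.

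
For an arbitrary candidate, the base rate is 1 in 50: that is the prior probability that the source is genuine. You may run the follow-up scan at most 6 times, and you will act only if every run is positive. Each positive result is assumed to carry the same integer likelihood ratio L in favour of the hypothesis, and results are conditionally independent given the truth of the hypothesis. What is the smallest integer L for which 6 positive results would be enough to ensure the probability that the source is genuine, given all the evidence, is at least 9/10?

3

Prior odds = 0.02/0.98 = 1/49.
Target odds = 0.9/0.1 = 9.
Need L⁶ ≥ 9 ÷ (1/49) = 441.
2⁶ = 64 < 441 ≤ 729 = 3⁶, so L = 3.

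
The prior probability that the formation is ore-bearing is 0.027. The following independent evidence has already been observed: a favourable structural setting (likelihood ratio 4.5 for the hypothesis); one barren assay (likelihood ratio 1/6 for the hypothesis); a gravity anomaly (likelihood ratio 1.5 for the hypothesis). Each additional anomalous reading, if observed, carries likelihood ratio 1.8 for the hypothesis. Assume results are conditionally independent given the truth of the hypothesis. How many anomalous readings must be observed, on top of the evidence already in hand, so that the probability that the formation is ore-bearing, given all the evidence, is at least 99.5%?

Prior odds = 0.027/0.973 = 27/973.
Combined Bayes factor of the evidence already in hand = 4.5 × (1/6) × 1.5 = 1.125.
Odds after that evidence = (27/973) × 1.125 = 243/7784.
Target odds = 0.995/0.005 = 199.
Need 1.8ⁿ ≥ 199 ÷ (243/7784) = 1549016/243.
1.8¹⁴ ≈3748.13 falls short of 1549016/243 but 1.8¹⁵ ≈6746.64 reaches it, so n = 15.

15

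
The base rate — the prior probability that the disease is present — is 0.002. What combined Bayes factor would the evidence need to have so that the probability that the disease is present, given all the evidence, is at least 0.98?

24451

Prior odds = 0.002/0.998 = 1/499.
Target odds = 0.98/0.02 = 49.
Required Bayes factor = 49 ÷ (1/499) = 24451.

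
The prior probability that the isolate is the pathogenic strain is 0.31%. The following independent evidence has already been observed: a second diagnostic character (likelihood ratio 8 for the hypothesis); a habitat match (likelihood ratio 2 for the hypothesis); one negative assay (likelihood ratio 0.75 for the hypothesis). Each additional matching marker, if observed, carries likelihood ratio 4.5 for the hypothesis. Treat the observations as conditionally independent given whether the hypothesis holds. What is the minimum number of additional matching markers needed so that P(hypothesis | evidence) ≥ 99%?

6

Prior odds = 0.0031/0.9969 = 31/9969.
Combined Bayes factor of the evidence already in hand = 8 × 2 × 0.75 = 12.
Odds after that evidence = (31/9969) × 12 = 124/3323.
Target odds = 0.99/0.01 = 99.
Need 4.5ⁿ ≥ 99 ÷ (124/3323) = 328977/124.
4.5⁵ = 1845.28125 falls short of 328977/124 but 4.5⁶ = 8303.765625 reaches it, so n = 6.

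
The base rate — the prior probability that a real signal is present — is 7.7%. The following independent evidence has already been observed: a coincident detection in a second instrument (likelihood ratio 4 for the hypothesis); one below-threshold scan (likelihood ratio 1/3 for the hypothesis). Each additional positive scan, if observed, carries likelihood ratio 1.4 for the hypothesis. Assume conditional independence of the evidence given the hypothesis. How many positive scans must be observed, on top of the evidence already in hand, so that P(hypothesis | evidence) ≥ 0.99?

Prior odds = 0.077/0.923 = 77/923.
Combined Bayes factor of the evidence already in hand = 4 × (1/3) = 4/3.
Odds after that evidence = (77/923) × 4/3 = 308/2769.
Target odds = 0.99/0.01 = 99.
Need 1.4ⁿ ≥ 99 ÷ (308/2769) = 24921/28.
1.4²⁰ ≈836.683 falls short of 24921/28 but 1.4²¹ ≈1171.36 reaches it, so n = 21.

21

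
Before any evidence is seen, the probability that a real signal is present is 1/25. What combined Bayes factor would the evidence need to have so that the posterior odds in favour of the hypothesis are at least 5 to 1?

120

Prior odds = 0.04/0.96 = 1/24.
Target odds = 5.
Required Bayes factor = 5 ÷ (1/24) = 120.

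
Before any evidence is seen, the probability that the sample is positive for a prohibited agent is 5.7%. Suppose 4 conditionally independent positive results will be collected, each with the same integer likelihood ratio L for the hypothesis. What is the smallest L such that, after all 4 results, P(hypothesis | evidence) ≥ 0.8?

3

Prior odds = 0.057/0.943 = 57/943.
Target odds = 0.8/0.2 = 4.
Need L⁴ ≥ 4 ÷ (57/943) = 3772/57.
2⁴ = 16 < 3772/57 ≤ 81 = 3⁴, so L = 3.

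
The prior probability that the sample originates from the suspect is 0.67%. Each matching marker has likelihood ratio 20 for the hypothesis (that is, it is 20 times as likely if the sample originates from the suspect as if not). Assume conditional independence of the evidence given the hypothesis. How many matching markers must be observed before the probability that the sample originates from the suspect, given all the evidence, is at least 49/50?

3

Prior odds: 0.0067 ÷ 0.9933 = 67/9933.
Likelihood ratio per matching marker = 20.
Target odds: 0.98 ÷ 0.02 = 49.
Need (67/9933) × 20ⁿ ≥ 49, i.e. 20ⁿ ≥ 486717/67.
20² = 400 falls short of 486717/67 but 20³ = 8000 reaches it, so n = 3.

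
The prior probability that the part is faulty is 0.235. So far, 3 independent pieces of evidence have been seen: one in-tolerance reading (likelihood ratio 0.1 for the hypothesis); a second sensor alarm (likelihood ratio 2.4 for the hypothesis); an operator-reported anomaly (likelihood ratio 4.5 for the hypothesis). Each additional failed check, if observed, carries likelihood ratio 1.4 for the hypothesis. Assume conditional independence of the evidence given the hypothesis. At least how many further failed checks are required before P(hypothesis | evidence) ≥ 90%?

Prior odds = 0.235/0.765 = 47/153.
Combined Bayes factor of the evidence already in hand = 0.1 × 2.4 × 4.5 = 1.08.
Odds after that evidence = (47/153) × 1.08 = 141/425.
Target odds = 0.9/0.1 = 9.
Need 1.4ⁿ ≥ 9 ÷ (141/425) = 1275/47.
1.4⁹ = 40353607/1953125 falls short of 1275/47 but 1.4¹⁰ = 282475249/9765625 reaches it, so n = 10.

10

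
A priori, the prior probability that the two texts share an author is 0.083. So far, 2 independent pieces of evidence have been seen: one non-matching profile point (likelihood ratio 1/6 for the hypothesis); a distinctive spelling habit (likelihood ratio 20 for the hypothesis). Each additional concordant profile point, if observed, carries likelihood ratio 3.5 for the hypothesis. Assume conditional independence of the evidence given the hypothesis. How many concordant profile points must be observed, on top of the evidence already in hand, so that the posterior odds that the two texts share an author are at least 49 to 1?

5

Prior odds = 0.083/0.917 = 83/917.
Combined Bayes factor of the evidence already in hand = (1/6) × 20 = 10/3.
Odds after that evidence = (83/917) × 10/3 = 830/2751.
Target odds = 49.
Need 3.5ⁿ ≥ 49 ÷ (830/2751) = 134799/830.
3.5⁴ = 150.0625 falls short of 134799/830 but 3.5⁵ = 525.21875 reaches it, so n = 5.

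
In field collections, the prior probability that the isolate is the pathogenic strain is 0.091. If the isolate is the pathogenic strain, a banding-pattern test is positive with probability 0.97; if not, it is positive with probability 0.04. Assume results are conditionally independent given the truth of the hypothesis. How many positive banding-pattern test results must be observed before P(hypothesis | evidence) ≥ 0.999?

Prior odds = 0.091/0.909 = 91/909.
Likelihood ratio of a positive = 0.97/0.04 = 24.25.
Target posterior odds = 0.999/0.001 = 999.
Require 24.25ⁿ ≥ 999 ÷ (91/909) = 908091/91.
24.25² = 588.0625 falls short of 908091/91 but 24.25³ = 912673/64 reaches it, so n = 3.

3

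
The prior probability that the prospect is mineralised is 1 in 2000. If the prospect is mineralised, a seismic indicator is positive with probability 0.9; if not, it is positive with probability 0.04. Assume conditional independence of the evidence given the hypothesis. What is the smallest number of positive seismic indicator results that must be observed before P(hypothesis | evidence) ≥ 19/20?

Prior odds = 0.0005/0.9995 = 1/1999.
Likelihood ratio of a positive = 0.9/0.04 = 22.5.
Target odds: 0.95 ÷ 0.05 = 19.
Require 22.5ⁿ ≥ 19 ÷ (1/1999) = 37981.
22.5³ = 11390.625 falls short of 37981 but 22.5⁴ = 256289.0625 reaches it, so n = 4.

4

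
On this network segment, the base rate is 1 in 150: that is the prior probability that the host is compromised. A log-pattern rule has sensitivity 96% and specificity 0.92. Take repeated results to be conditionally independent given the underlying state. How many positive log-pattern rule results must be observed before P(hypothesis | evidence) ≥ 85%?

3

Prior odds: (1/150) ÷ (149/150) = 1/149.
False-positive rate = 1 − 0.92 = 0.08; likelihood ratio of a positive = 0.96/0.08 = 12.
Target posterior odds = 0.85/0.15 = 17/3.
Need (1/149) × 12ⁿ ≥ 17/3, i.e. 12ⁿ ≥ 2533/3.
12² = 144 falls short of 2533/3 but 12³ = 1728 reaches it, so n = 3.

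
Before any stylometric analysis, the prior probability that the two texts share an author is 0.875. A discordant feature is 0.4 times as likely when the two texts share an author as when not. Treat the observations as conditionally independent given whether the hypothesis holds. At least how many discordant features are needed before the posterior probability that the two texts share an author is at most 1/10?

Prior odds: 0.875 ÷ 0.125 = 7.
Likelihood ratio per discordant feature = 0.4.
Target odds: 0.1 ÷ 0.9 = 1/9.
Require 0.4ⁿ ≤ 1/9 ÷ 7 = 1/63.
0.4⁴ = 0.0256 is still above 1/63 but 0.4⁵ = 0.01024 is at or below it, so n = 5.

5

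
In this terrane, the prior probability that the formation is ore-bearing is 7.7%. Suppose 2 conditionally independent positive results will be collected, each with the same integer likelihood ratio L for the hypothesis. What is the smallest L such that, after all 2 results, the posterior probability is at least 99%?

35

Prior odds = 0.077/0.923 = 77/923.
Target odds = 0.99/0.01 = 99.
Need L² ≥ 99 ÷ (77/923) = 8307/7.
34² = 1156 < 8307/7 ≤ 1225 = 35², so L = 35.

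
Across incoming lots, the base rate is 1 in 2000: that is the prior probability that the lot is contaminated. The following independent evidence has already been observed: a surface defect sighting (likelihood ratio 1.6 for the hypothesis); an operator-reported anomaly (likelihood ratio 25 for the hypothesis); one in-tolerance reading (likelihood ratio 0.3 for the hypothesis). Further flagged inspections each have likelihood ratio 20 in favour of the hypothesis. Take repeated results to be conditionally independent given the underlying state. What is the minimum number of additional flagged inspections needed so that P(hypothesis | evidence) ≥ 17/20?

Prior odds = 0.0005/0.9995 = 1/1999.
Combined Bayes factor of the evidence already in hand = 1.6 × 25 × 0.3 = 12.
Odds after that evidence = (1/1999) × 12 = 12/1999.
Target odds = 0.85/0.15 = 17/3.
Need 20ⁿ ≥ 17/3 ÷ (12/1999) = 33983/36.
20² = 400 falls short of 33983/36 but 20³ = 8000 reaches it, so n = 3.

3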